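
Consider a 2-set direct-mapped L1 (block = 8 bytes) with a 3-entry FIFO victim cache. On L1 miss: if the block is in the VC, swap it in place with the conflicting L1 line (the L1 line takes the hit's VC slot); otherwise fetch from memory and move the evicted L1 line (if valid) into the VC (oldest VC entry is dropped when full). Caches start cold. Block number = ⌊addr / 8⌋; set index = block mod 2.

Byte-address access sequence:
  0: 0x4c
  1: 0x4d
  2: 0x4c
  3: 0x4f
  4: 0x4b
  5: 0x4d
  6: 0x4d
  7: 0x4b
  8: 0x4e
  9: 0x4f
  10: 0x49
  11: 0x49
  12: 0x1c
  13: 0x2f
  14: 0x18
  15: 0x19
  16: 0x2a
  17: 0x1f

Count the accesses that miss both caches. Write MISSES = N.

MISSES = 3

#0 0x4c→b9/s1 MISS; vc=[]
#1 0x4d→b9/s1 L1-HIT; vc=[]
#2 0x4c→b9/s1 L1-HIT; vc=[]
#3 0x4f→b9/s1 L1-HIT; vc=[]
#4 0x4b→b9/s1 L1-HIT; vc=[]
#5 0x4d→b9/s1 L1-HIT; vc=[]
#6 0x4d→b9/s1 L1-HIT; vc=[]
#7 0x4b→b9/s1 L1-HIT; vc=[]
#8 0x4e→b9/s1 L1-HIT; vc=[]
#9 0x4f→b9/s1 L1-HIT; vc=[]
#10 0x49→b9/s1 L1-HIT; vc=[]
#11 0x49→b9/s1 L1-HIT; vc=[]
#12 0x1c→b3/s1 MISS; vc=[9]
#13 0x2f→b5/s1 MISS; vc=[9,3]
#14 0x18→b3/s1 VC-HIT; vc=[9,5]
#15 0x19→b3/s1 L1-HIT; vc=[9,5]
#16 0x2a→b5/s1 VC-HIT; vc=[9,3]
#17 0x1f→b3/s1 VC-HIT; vc=[9,5]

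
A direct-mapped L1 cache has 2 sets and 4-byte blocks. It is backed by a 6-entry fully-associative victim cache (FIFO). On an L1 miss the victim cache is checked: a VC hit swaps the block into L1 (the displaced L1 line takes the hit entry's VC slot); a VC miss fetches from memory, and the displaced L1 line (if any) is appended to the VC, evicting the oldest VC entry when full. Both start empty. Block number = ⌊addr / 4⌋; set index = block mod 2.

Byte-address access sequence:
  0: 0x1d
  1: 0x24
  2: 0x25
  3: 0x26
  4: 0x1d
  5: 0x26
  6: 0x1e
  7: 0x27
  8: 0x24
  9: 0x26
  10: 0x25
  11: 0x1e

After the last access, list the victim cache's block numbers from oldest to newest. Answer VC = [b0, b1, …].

VC = [9]

0: 0x1d (blk 7, set 1) → MISS  vc=[]
1: 0x24 (blk 9, set 1) → MISS  vc=[7]
2: 0x25 (blk 9, set 1) → L1-HIT  vc=[7]
3: 0x26 (blk 9, set 1) → L1-HIT  vc=[7]
4: 0x1d (blk 7, set 1) → VC-HIT  vc=[9]
5: 0x26 (blk 9, set 1) → VC-HIT  vc=[7]
6: 0x1e (blk 7, set 1) → VC-HIT  vc=[9]
7: 0x27 (blk 9, set 1) → VC-HIT  vc=[7]
8: 0x24 (blk 9, set 1) → L1-HIT  vc=[7]
9: 0x26 (blk 9, set 1) → L1-HIT  vc=[7]
10: 0x25 (blk 9, set 1) → L1-HIT  vc=[7]
11: 0x1e (blk 7, set 1) → VC-HIT  vc=[9]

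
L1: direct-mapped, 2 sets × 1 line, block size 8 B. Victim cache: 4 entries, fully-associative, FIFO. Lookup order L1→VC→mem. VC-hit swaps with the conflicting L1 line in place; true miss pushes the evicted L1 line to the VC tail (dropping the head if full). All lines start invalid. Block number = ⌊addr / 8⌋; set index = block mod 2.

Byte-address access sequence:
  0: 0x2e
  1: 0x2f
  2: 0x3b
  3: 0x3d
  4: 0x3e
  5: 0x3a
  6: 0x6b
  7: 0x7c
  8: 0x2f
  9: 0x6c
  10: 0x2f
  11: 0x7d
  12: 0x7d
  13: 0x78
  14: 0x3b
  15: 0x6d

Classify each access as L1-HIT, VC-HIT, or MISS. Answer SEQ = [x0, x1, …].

SEQ = [MISS, L1-HIT, MISS, L1-HIT, L1-HIT, L1-HIT, MISS, MISS, VC-HIT, VC-HIT, VC-HIT, VC-HIT, L1-HIT, L1-HIT, VC-HIT, VC-HIT]

#0 0x2e→b5/s1 MISS; vc=[]
#1 0x2f→b5/s1 L1-HIT; vc=[]
#2 0x3b→b7/s1 MISS; vc=[5]
#3 0x3d→b7/s1 L1-HIT; vc=[5]
#4 0x3e→b7/s1 L1-HIT; vc=[5]
#5 0x3a→b7/s1 L1-HIT; vc=[5]
#6 0x6b→b13/s1 MISS; vc=[5,7]
#7 0x7c→b15/s1 MISS; vc=[5,7,13]
#8 0x2f→b5/s1 VC-HIT; vc=[15,7,13]
#9 0x6c→b13/s1 VC-HIT; vc=[15,7,5]
#10 0x2f→b5/s1 VC-HIT; vc=[15,7,13]
#11 0x7d→b15/s1 VC-HIT; vc=[5,7,13]
#12 0x7d→b15/s1 L1-HIT; vc=[5,7,13]
#13 0x78→b15/s1 L1-HIT; vc=[5,7,13]
#14 0x3b→b7/s1 VC-HIT; vc=[5,15,13]
#15 0x6d→b13/s1 VC-HIT; vc=[5,15,7]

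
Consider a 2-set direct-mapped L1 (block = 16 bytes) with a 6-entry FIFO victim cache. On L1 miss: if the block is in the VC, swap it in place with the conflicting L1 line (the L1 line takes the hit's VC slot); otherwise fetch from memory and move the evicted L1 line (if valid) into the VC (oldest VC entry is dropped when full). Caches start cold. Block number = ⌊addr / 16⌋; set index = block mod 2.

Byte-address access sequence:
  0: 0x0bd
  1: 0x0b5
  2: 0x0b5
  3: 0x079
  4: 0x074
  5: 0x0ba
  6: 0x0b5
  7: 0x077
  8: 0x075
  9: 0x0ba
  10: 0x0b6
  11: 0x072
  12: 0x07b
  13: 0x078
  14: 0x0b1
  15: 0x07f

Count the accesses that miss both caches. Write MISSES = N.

MISSES = 2

0: 0xbd (blk 11, set 1) → MISS  vc=[]
1: 0xb5 (blk 11, set 1) → L1-HIT  vc=[]
2: 0xb5 (blk 11, set 1) → L1-HIT  vc=[]
3: 0x79 (blk 7, set 1) → MISS  vc=[11]
4: 0x74 (blk 7, set 1) → L1-HIT  vc=[11]
5: 0xba (blk 11, set 1) → VC-HIT  vc=[7]
6: 0xb5 (blk 11, set 1) → L1-HIT  vc=[7]
7: 0x77 (blk 7, set 1) → VC-HIT  vc=[11]
8: 0x75 (blk 7, set 1) → L1-HIT  vc=[11]
9: 0xba (blk 11, set 1) → VC-HIT  vc=[7]
10: 0xb6 (blk 11, set 1) → L1-HIT  vc=[7]
11: 0x72 (blk 7, set 1) → VC-HIT  vc=[11]
12: 0x7b (blk 7, set 1) → L1-HIT  vc=[11]
13: 0x78 (blk 7, set 1) → L1-HIT  vc=[11]
14: 0xb1 (blk 11, set 1) → VC-HIT  vc=[7]
15: 0x7f (blk 7, set 1) → VC-HIT  vc=[11]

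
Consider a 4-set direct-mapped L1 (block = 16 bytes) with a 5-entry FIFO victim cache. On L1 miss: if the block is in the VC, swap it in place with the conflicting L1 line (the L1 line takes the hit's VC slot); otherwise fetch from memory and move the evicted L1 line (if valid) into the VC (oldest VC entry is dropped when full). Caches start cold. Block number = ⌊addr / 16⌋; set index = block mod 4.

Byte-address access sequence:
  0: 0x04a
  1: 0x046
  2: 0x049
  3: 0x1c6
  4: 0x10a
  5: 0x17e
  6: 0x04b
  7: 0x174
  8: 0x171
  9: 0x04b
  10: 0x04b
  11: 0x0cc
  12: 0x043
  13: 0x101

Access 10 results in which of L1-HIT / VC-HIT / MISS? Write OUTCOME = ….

0: 0x4a (blk 4, set 0) → MISS  vc=[]
1: 0x46 (blk 4, set 0) → L1-HIT  vc=[]
2: 0x49 (blk 4, set 0) → L1-HIT  vc=[]
3: 0x1c6 (blk 28, set 0) → MISS  vc=[4]
4: 0x10a (blk 16, set 0) → MISS  vc=[4, 28]
5: 0x17e (blk 23, set 3) → MISS  vc=[4, 28]
6: 0x4b (blk 4, set 0) → VC-HIT  vc=[16, 28]
7: 0x174 (blk 23, set 3) → L1-HIT  vc=[16, 28]
8: 0x171 (blk 23, set 3) → L1-HIT  vc=[16, 28]
9: 0x4b (blk 4, set 0) → L1-HIT  vc=[16, 28]
10: 0x4b (blk 4, set 0) → L1-HIT  vc=[16, 28]
11: 0xcc (blk 12, set 0) → MISS  vc=[16, 28, 4]
12: 0x43 (blk 4, set 0) → VC-HIT  vc=[16, 28, 12]
13: 0x101 (blk 16, set 0) → VC-HIT  vc=[4, 28, 12]

OUTCOME = L1-HIT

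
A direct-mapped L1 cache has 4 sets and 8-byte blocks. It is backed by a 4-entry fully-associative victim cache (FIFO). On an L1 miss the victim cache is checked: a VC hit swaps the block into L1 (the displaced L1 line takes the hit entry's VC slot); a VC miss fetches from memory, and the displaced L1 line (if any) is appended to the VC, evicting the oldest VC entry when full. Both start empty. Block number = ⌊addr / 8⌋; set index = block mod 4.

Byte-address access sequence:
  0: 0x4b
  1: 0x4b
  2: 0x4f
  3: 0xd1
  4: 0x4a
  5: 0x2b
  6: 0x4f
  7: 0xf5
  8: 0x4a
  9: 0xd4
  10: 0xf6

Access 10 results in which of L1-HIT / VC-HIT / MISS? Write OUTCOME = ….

OUTCOME = VC-HIT

#0 0x4b→b9/s1 MISS; vc=[]
#1 0x4b→b9/s1 L1-HIT; vc=[]
#2 0x4f→b9/s1 L1-HIT; vc=[]
#3 0xd1→b26/s2 MISS; vc=[]
#4 0x4a→b9/s1 L1-HIT; vc=[]
#5 0x2b→b5/s1 MISS; vc=[9]
#6 0x4f→b9/s1 VC-HIT; vc=[5]
#7 0xf5→b30/s2 MISS; vc=[5,26]
#8 0x4a→b9/s1 L1-HIT; vc=[5,26]
#9 0xd4→b26/s2 VC-HIT; vc=[5,30]
#10 0xf6→b30/s2 VC-HIT; vc=[5,26]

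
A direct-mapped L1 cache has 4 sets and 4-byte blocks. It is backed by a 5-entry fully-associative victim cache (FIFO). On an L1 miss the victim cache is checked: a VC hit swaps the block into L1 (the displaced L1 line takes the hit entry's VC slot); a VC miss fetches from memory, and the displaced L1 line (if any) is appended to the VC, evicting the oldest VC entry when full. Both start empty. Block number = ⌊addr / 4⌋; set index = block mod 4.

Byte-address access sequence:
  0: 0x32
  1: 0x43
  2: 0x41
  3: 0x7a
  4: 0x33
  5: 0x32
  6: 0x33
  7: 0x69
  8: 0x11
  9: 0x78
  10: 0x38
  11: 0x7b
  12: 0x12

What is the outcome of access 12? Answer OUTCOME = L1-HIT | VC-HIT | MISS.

OUTCOME = L1-HIT

#0 0x32→b12/s0 MISS; vc=[]
#1 0x43→b16/s0 MISS; vc=[12]
#2 0x41→b16/s0 L1-HIT; vc=[12]
#3 0x7a→b30/s2 MISS; vc=[12]
#4 0x33→b12/s0 VC-HIT; vc=[16]
#5 0x32→b12/s0 L1-HIT; vc=[16]
#6 0x33→b12/s0 L1-HIT; vc=[16]
#7 0x69→b26/s2 MISS; vc=[16,30]
#8 0x11→b4/s0 MISS; vc=[16,30,12]
#9 0x78→b30/s2 VC-HIT; vc=[16,26,12]
#10 0x38→b14/s2 MISS; vc=[16,26,12,30]
#11 0x7b→b30/s2 VC-HIT; vc=[16,26,12,14]
#12 0x12→b4/s0 L1-HIT; vc=[16,26,12,14]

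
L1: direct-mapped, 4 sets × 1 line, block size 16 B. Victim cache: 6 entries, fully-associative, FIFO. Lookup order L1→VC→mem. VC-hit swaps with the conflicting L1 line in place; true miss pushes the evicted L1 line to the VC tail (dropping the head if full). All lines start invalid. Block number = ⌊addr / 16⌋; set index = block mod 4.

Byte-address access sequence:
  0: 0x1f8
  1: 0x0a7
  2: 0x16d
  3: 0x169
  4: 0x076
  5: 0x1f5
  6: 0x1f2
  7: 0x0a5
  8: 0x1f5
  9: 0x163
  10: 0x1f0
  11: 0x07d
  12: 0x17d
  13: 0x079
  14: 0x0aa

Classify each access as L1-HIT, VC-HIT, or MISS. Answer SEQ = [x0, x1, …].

SEQ = [MISS, MISS, MISS, L1-HIT, MISS, VC-HIT, L1-HIT, VC-HIT, L1-HIT, VC-HIT, L1-HIT, VC-HIT, MISS, VC-HIT, VC-HIT]

#0 0x1f8→b31/s3 MISS; vc=[]
#1 0xa7→b10/s2 MISS; vc=[]
#2 0x16d→b22/s2 MISS; vc=[10]
#3 0x169→b22/s2 L1-HIT; vc=[10]
#4 0x76→b7/s3 MISS; vc=[10,31]
#5 0x1f5→b31/s3 VC-HIT; vc=[10,7]
#6 0x1f2→b31/s3 L1-HIT; vc=[10,7]
#7 0xa5→b10/s2 VC-HIT; vc=[22,7]
#8 0x1f5→b31/s3 L1-HIT; vc=[22,7]
#9 0x163→b22/s2 VC-HIT; vc=[10,7]
#10 0x1f0→b31/s3 L1-HIT; vc=[10,7]
#11 0x7d→b7/s3 VC-HIT; vc=[10,31]
#12 0x17d→b23/s3 MISS; vc=[10,31,7]
#13 0x79→b7/s3 VC-HIT; vc=[10,31,23]
#14 0xaa→b10/s2 VC-HIT; vc=[22,31,23]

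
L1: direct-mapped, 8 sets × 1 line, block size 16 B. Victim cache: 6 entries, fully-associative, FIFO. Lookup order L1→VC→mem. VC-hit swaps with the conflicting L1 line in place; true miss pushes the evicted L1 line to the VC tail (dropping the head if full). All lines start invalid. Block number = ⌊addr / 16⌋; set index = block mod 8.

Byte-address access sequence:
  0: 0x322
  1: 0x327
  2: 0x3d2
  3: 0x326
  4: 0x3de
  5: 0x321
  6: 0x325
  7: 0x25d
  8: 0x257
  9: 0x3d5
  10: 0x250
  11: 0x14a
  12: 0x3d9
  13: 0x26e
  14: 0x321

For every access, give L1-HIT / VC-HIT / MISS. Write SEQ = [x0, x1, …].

  [0] addr=0x322 blk=50 s=2: MISS | VC []
  [1] addr=0x327 blk=50 s=2: L1-HIT | VC []
  [2] addr=0x3d2 blk=61 s=5: MISS | VC []
  [3] addr=0x326 blk=50 s=2: L1-HIT | VC []
  [4] addr=0x3de blk=61 s=5: L1-HIT | VC []
  [5] addr=0x321 blk=50 s=2: L1-HIT | VC []
  [6] addr=0x325 blk=50 s=2: L1-HIT | VC []
  [7] addr=0x25d blk=37 s=5: MISS | VC [61]
  [8] addr=0x257 blk=37 s=5: L1-HIT | VC [61]
  [9] addr=0x3d5 blk=61 s=5: VC-HIT | VC [37]
  [10] addr=0x250 blk=37 s=5: VC-HIT | VC [61]
  [11] addr=0x14a blk=20 s=4: MISS | VC [61]
  [12] addr=0x3d9 blk=61 s=5: VC-HIT | VC [37]
  [13] addr=0x26e blk=38 s=6: MISS | VC [37]
  [14] addr=0x321 blk=50 s=2: L1-HIT | VC [37]

SEQ = [MISS, L1-HIT, MISS, L1-HIT, L1-HIT, L1-HIT, L1-HIT, MISS, L1-HIT, VC-HIT, VC-HIT, MISS, VC-HIT, MISS, L1-HIT]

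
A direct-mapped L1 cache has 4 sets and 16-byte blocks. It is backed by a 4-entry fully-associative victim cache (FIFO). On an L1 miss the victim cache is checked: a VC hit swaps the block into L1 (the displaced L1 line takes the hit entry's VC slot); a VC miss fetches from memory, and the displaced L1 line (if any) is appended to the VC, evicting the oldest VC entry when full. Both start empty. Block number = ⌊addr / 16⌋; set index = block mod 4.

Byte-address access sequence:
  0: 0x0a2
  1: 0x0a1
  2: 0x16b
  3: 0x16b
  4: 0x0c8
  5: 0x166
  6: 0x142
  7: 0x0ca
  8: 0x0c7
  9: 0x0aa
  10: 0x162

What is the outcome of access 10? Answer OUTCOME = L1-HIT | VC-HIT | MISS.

0: 0xa2 (blk 10, set 2) → MISS  vc=[]
1: 0xa1 (blk 10, set 2) → L1-HIT  vc=[]
2: 0x16b (blk 22, set 2) → MISS  vc=[10]
3: 0x16b (blk 22, set 2) → L1-HIT  vc=[10]
4: 0xc8 (blk 12, set 0) → MISS  vc=[10]
5: 0x166 (blk 22, set 2) → L1-HIT  vc=[10]
6: 0x142 (blk 20, set 0) → MISS  vc=[10, 12]
7: 0xca (blk 12, set 0) → VC-HIT  vc=[10, 20]
8: 0xc7 (blk 12, set 0) → L1-HIT  vc=[10, 20]
9: 0xaa (blk 10, set 2) → VC-HIT  vc=[22, 20]
10: 0x162 (blk 22, set 2) → VC-HIT  vc=[10, 20]

OUTCOME = VC-HIT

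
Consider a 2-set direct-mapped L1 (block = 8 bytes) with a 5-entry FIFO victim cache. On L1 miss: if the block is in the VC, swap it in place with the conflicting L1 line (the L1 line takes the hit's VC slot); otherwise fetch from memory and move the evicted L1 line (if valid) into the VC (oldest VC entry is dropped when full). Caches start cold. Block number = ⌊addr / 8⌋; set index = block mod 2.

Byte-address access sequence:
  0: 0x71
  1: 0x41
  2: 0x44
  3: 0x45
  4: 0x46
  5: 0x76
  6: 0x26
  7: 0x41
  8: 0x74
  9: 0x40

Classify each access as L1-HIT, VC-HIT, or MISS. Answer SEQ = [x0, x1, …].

SEQ = [MISS, MISS, L1-HIT, L1-HIT, L1-HIT, VC-HIT, MISS, VC-HIT, VC-HIT, VC-HIT]

  [0] addr=0x71 blk=14 s=0: MISS | VC []
  [1] addr=0x41 blk=8 s=0: MISS | VC [14]
  [2] addr=0x44 blk=8 s=0: L1-HIT | VC [14]
  [3] addr=0x45 blk=8 s=0: L1-HIT | VC [14]
  [4] addr=0x46 blk=8 s=0: L1-HIT | VC [14]
  [5] addr=0x76 blk=14 s=0: VC-HIT | VC [8]
  [6] addr=0x26 blk=4 s=0: MISS | VC [8, 14]
  [7] addr=0x41 blk=8 s=0: VC-HIT | VC [4, 14]
  [8] addr=0x74 blk=14 s=0: VC-HIT | VC [4, 8]
  [9] addr=0x40 blk=8 s=0: VC-HIT | VC [4, 14]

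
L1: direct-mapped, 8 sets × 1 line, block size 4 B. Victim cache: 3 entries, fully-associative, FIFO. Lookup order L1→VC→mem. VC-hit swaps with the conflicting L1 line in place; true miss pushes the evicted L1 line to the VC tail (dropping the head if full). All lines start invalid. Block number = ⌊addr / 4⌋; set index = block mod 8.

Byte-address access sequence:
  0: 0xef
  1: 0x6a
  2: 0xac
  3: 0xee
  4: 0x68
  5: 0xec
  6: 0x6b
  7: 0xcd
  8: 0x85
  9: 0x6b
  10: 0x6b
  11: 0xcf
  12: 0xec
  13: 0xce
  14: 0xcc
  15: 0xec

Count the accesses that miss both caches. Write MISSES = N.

MISSES = 5

#0 0xef→b59/s3 MISS; vc=[]
#1 0x6a→b26/s2 MISS; vc=[]
#2 0xac→b43/s3 MISS; vc=[59]
#3 0xee→b59/s3 VC-HIT; vc=[43]
#4 0x68→b26/s2 L1-HIT; vc=[43]
#5 0xec→b59/s3 L1-HIT; vc=[43]
#6 0x6b→b26/s2 L1-HIT; vc=[43]
#7 0xcd→b51/s3 MISS; vc=[43,59]
#8 0x85→b33/s1 MISS; vc=[43,59]
#9 0x6b→b26/s2 L1-HIT; vc=[43,59]
#10 0x6b→b26/s2 L1-HIT; vc=[43,59]
#11 0xcf→b51/s3 L1-HIT; vc=[43,59]
#12 0xec→b59/s3 VC-HIT; vc=[43,51]
#13 0xce→b51/s3 VC-HIT; vc=[43,59]
#14 0xcc→b51/s3 L1-HIT; vc=[43,59]
#15 0xec→b59/s3 VC-HIT; vc=[43,51]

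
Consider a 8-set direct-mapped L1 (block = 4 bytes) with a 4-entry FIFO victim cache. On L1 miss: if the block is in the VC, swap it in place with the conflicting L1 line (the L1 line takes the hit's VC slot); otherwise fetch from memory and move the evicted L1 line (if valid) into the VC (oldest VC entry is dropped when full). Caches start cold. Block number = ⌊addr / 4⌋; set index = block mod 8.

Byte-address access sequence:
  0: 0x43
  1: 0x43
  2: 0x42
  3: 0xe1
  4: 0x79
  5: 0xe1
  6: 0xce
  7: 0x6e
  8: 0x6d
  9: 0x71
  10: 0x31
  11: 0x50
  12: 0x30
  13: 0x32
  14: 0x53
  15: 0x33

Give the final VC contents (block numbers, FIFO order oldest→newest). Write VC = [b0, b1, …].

#0 0x43→b16/s0 MISS; vc=[]
#1 0x43→b16/s0 L1-HIT; vc=[]
#2 0x42→b16/s0 L1-HIT; vc=[]
#3 0xe1→b56/s0 MISS; vc=[16]
#4 0x79→b30/s6 MISS; vc=[16]
#5 0xe1→b56/s0 L1-HIT; vc=[16]
#6 0xce→b51/s3 MISS; vc=[16]
#7 0x6e→b27/s3 MISS; vc=[16,51]
#8 0x6d→b27/s3 L1-HIT; vc=[16,51]
#9 0x71→b28/s4 MISS; vc=[16,51]
#10 0x31→b12/s4 MISS; vc=[16,51,28]
#11 0x50→b20/s4 MISS; vc=[16,51,28,12]
#12 0x30→b12/s4 VC-HIT; vc=[16,51,28,20]
#13 0x32→b12/s4 L1-HIT; vc=[16,51,28,20]
#14 0x53→b20/s4 VC-HIT; vc=[16,51,28,12]
#15 0x33→b12/s4 VC-HIT; vc=[16,51,28,20]

VC = [16, 51, 28, 20]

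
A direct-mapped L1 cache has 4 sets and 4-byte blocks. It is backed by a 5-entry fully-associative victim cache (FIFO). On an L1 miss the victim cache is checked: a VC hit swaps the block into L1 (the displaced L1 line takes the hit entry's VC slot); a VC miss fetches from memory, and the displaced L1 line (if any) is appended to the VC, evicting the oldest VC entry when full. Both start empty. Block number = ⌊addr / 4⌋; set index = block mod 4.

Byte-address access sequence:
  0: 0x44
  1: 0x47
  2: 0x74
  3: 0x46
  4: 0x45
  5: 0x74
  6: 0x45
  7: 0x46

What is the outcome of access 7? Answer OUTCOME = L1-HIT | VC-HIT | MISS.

0: 0x44 (blk 17, set 1) → MISS  vc=[]
1: 0x47 (blk 17, set 1) → L1-HIT  vc=[]
2: 0x74 (blk 29, set 1) → MISS  vc=[17]
3: 0x46 (blk 17, set 1) → VC-HIT  vc=[29]
4: 0x45 (blk 17, set 1) → L1-HIT  vc=[29]
5: 0x74 (blk 29, set 1) → VC-HIT  vc=[17]
6: 0x45 (blk 17, set 1) → VC-HIT  vc=[29]
7: 0x46 (blk 17, set 1) → L1-HIT  vc=[29]

OUTCOME = L1-HIT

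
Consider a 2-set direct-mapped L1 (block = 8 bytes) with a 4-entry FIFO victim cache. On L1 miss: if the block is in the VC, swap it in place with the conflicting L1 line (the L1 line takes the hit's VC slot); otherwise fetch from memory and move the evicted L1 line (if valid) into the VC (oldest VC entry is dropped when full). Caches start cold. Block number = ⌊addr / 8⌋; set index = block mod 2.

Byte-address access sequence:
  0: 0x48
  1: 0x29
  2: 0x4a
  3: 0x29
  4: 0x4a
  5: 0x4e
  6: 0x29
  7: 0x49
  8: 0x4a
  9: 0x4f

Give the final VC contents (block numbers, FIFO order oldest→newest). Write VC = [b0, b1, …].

  [0] addr=0x48 blk=9 s=1: MISS | VC []
  [1] addr=0x29 blk=5 s=1: MISS | VC [9]
  [2] addr=0x4a blk=9 s=1: VC-HIT | VC [5]
  [3] addr=0x29 blk=5 s=1: VC-HIT | VC [9]
  [4] addr=0x4a blk=9 s=1: VC-HIT | VC [5]
  [5] addr=0x4e blk=9 s=1: L1-HIT | VC [5]
  [6] addr=0x29 blk=5 s=1: VC-HIT | VC [9]
  [7] addr=0x49 blk=9 s=1: VC-HIT | VC [5]
  [8] addr=0x4a blk=9 s=1: L1-HIT | VC [5]
  [9] addr=0x4f blk=9 s=1: L1-HIT | VC [5]

VC = [5]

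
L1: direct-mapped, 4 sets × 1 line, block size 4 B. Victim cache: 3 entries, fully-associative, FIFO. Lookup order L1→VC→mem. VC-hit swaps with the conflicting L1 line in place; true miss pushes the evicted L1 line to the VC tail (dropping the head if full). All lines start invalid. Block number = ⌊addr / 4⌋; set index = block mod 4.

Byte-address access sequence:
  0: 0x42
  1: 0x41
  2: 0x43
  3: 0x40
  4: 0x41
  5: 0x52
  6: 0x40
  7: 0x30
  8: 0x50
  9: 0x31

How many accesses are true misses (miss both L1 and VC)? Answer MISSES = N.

MISSES = 3

0: 0x42 (blk 16, set 0) → MISS  vc=[]
1: 0x41 (blk 16, set 0) → L1-HIT  vc=[]
2: 0x43 (blk 16, set 0) → L1-HIT  vc=[]
3: 0x40 (blk 16, set 0) → L1-HIT  vc=[]
4: 0x41 (blk 16, set 0) → L1-HIT  vc=[]
5: 0x52 (blk 20, set 0) → MISS  vc=[16]
6: 0x40 (blk 16, set 0) → VC-HIT  vc=[20]
7: 0x30 (blk 12, set 0) → MISS  vc=[20, 16]
8: 0x50 (blk 20, set 0) → VC-HIT  vc=[12, 16]
9: 0x31 (blk 12, set 0) → VC-HIT  vc=[20, 16]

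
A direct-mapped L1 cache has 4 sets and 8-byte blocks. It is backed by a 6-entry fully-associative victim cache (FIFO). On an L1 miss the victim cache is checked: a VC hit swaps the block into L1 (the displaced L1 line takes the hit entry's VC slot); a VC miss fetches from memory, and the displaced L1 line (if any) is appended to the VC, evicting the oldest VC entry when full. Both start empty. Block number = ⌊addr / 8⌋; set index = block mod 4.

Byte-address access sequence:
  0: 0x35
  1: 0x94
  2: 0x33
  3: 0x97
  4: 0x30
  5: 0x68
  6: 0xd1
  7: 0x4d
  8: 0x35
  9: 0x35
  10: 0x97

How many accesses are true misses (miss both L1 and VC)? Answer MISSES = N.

  [0] addr=0x35 blk=6 s=2: MISS | VC []
  [1] addr=0x94 blk=18 s=2: MISS | VC [6]
  [2] addr=0x33 blk=6 s=2: VC-HIT | VC [18]
  [3] addr=0x97 blk=18 s=2: VC-HIT | VC [6]
  [4] addr=0x30 blk=6 s=2: VC-HIT | VC [18]
  [5] addr=0x68 blk=13 s=1: MISS | VC [18]
  [6] addr=0xd1 blk=26 s=2: MISS | VC [18, 6]
  [7] addr=0x4d blk=9 s=1: MISS | VC [18, 6, 13]
  [8] addr=0x35 blk=6 s=2: VC-HIT | VC [18, 26, 13]
  [9] addr=0x35 blk=6 s=2: L1-HIT | VC [18, 26, 13]
  [10] addr=0x97 blk=18 s=2: VC-HIT | VC [6, 26, 13]

MISSES = 5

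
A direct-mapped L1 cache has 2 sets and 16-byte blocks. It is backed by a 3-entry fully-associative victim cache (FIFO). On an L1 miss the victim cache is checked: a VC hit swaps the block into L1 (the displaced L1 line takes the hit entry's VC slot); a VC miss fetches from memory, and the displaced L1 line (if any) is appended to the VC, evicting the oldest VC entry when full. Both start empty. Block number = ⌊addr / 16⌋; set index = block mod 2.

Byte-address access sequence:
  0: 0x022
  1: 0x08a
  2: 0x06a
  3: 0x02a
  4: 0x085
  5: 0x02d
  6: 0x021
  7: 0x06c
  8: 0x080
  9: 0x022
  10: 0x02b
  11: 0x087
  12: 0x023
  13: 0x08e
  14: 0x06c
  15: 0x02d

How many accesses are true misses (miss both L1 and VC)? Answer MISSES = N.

MISSES = 3

#0 0x22→b2/s0 MISS; vc=[]
#1 0x8a→b8/s0 MISS; vc=[2]
#2 0x6a→b6/s0 MISS; vc=[2,8]
#3 0x2a→b2/s0 VC-HIT; vc=[6,8]
#4 0x85→b8/s0 VC-HIT; vc=[6,2]
#5 0x2d→b2/s0 VC-HIT; vc=[6,8]
#6 0x21→b2/s0 L1-HIT; vc=[6,8]
#7 0x6c→b6/s0 VC-HIT; vc=[2,8]
#8 0x80→b8/s0 VC-HIT; vc=[2,6]
#9 0x22→b2/s0 VC-HIT; vc=[8,6]
#10 0x2b→b2/s0 L1-HIT; vc=[8,6]
#11 0x87→b8/s0 VC-HIT; vc=[2,6]
#12 0x23→b2/s0 VC-HIT; vc=[8,6]
#13 0x8e→b8/s0 VC-HIT; vc=[2,6]
#14 0x6c→b6/s0 VC-HIT; vc=[2,8]
#15 0x2d→b2/s0 VC-HIT; vc=[6,8]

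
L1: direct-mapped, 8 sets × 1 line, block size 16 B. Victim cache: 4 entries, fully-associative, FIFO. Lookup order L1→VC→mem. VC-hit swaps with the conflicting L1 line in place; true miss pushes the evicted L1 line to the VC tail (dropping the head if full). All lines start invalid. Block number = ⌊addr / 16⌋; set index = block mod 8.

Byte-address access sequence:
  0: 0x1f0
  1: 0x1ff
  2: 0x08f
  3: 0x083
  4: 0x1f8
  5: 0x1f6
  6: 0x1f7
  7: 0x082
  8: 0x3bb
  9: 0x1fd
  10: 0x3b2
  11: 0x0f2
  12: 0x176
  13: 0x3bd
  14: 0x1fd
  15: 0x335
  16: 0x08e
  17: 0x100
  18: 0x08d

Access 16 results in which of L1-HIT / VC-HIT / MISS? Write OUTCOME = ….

OUTCOME = L1-HIT

#0 0x1f0→b31/s7 MISS; vc=[]
#1 0x1ff→b31/s7 L1-HIT; vc=[]
#2 0x8f→b8/s0 MISS; vc=[]
#3 0x83→b8/s0 L1-HIT; vc=[]
#4 0x1f8→b31/s7 L1-HIT; vc=[]
#5 0x1f6→b31/s7 L1-HIT; vc=[]
#6 0x1f7→b31/s7 L1-HIT; vc=[]
#7 0x82→b8/s0 L1-HIT; vc=[]
#8 0x3bb→b59/s3 MISS; vc=[]
#9 0x1fd→b31/s7 L1-HIT; vc=[]
#10 0x3b2→b59/s3 L1-HIT; vc=[]
#11 0xf2→b15/s7 MISS; vc=[31]
#12 0x176→b23/s7 MISS; vc=[31,15]
#13 0x3bd→b59/s3 L1-HIT; vc=[31,15]
#14 0x1fd→b31/s7 VC-HIT; vc=[23,15]
#15 0x335→b51/s3 MISS; vc=[23,15,59]
#16 0x8e→b8/s0 L1-HIT; vc=[23,15,59]
#17 0x100→b16/s0 MISS; vc=[23,15,59,8]
#18 0x8d→b8/s0 VC-HIT; vc=[23,15,59,16]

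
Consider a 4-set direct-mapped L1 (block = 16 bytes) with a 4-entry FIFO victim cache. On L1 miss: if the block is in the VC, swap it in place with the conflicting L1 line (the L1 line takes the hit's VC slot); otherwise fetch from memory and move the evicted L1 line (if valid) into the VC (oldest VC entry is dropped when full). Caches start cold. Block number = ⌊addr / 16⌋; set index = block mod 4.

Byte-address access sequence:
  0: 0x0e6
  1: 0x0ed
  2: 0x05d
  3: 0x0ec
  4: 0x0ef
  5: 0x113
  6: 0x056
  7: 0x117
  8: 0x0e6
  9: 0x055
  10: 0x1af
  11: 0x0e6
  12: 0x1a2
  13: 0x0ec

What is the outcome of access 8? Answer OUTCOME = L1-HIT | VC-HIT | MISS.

  [0] addr=0xe6 blk=14 s=2: MISS | VC []
  [1] addr=0xed blk=14 s=2: L1-HIT | VC []
  [2] addr=0x5d blk=5 s=1: MISS | VC []
  [3] addr=0xec blk=14 s=2: L1-HIT | VC []
  [4] addr=0xef blk=14 s=2: L1-HIT | VC []
  [5] addr=0x113 blk=17 s=1: MISS | VC [5]
  [6] addr=0x56 blk=5 s=1: VC-HIT | VC [17]
  [7] addr=0x117 blk=17 s=1: VC-HIT | VC [5]
  [8] addr=0xe6 blk=14 s=2: L1-HIT | VC [5]
  [9] addr=0x55 blk=5 s=1: VC-HIT | VC [17]
  [10] addr=0x1af blk=26 s=2: MISS | VC [17, 14]
  [11] addr=0xe6 blk=14 s=2: VC-HIT | VC [17, 26]
  [12] addr=0x1a2 blk=26 s=2: VC-HIT | VC [17, 14]
  [13] addr=0xec blk=14 s=2: VC-HIT | VC [17, 26]

OUTCOME = L1-HIT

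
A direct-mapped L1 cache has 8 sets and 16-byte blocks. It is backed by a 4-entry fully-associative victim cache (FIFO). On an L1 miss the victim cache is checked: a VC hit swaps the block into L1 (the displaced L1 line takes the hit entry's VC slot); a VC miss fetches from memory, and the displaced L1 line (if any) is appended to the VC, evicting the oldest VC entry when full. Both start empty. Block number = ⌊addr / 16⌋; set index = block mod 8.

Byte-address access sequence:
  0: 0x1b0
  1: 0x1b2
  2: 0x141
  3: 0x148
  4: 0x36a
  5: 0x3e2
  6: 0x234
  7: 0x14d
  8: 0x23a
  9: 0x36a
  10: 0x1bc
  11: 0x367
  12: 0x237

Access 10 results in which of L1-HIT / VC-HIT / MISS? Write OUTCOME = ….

  [0] addr=0x1b0 blk=27 s=3: MISS | VC []
  [1] addr=0x1b2 blk=27 s=3: L1-HIT | VC []
  [2] addr=0x141 blk=20 s=4: MISS | VC []
  [3] addr=0x148 blk=20 s=4: L1-HIT | VC []
  [4] addr=0x36a blk=54 s=6: MISS | VC []
  [5] addr=0x3e2 blk=62 s=6: MISS | VC [54]
  [6] addr=0x234 blk=35 s=3: MISS | VC [54, 27]
  [7] addr=0x14d blk=20 s=4: L1-HIT | VC [54, 27]
  [8] addr=0x23a blk=35 s=3: L1-HIT | VC [54, 27]
  [9] addr=0x36a blk=54 s=6: VC-HIT | VC [62, 27]
  [10] addr=0x1bc blk=27 s=3: VC-HIT | VC [62, 35]
  [11] addr=0x367 blk=54 s=6: L1-HIT | VC [62, 35]
  [12] addr=0x237 blk=35 s=3: VC-HIT | VC [62, 27]

OUTCOME = VC-HIT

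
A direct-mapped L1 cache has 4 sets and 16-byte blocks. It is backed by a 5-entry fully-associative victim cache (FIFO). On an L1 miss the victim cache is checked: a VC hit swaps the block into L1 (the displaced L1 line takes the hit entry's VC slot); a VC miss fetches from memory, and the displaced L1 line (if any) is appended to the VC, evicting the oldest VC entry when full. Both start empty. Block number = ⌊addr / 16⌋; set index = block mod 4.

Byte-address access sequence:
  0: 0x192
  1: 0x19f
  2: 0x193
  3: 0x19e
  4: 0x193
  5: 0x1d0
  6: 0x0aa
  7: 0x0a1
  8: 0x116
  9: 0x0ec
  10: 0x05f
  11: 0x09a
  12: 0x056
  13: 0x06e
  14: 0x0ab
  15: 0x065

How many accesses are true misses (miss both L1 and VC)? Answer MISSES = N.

  [0] addr=0x192 blk=25 s=1: MISS | VC []
  [1] addr=0x19f blk=25 s=1: L1-HIT | VC []
  [2] addr=0x193 blk=25 s=1: L1-HIT | VC []
  [3] addr=0x19e blk=25 s=1: L1-HIT | VC []
  [4] addr=0x193 blk=25 s=1: L1-HIT | VC []
  [5] addr=0x1d0 blk=29 s=1: MISS | VC [25]
  [6] addr=0xaa blk=10 s=2: MISS | VC [25]
  [7] addr=0xa1 blk=10 s=2: L1-HIT | VC [25]
  [8] addr=0x116 blk=17 s=1: MISS | VC [25, 29]
  [9] addr=0xec blk=14 s=2: MISS | VC [25, 29, 10]
  [10] addr=0x5f blk=5 s=1: MISS | VC [25, 29, 10, 17]
  [11] addr=0x9a blk=9 s=1: MISS | VC [25, 29, 10, 17, 5]
  [12] addr=0x56 blk=5 s=1: VC-HIT | VC [25, 29, 10, 17, 9]
  [13] addr=0x6e blk=6 s=2: MISS | VC [29, 10, 17, 9, 14]
  [14] addr=0xab blk=10 s=2: VC-HIT | VC [29, 6, 17, 9, 14]
  [15] addr=0x65 blk=6 s=2: VC-HIT | VC [29, 10, 17, 9, 14]

MISSES = 8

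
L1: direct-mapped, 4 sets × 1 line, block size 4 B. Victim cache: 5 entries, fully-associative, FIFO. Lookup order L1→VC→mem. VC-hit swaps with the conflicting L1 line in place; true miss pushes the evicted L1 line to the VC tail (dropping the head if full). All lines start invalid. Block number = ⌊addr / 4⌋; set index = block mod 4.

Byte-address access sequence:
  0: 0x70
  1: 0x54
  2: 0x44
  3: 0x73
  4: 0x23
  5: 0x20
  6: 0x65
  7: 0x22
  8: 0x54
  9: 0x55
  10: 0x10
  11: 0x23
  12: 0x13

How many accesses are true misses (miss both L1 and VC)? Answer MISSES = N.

MISSES = 6

  [0] addr=0x70 blk=28 s=0: MISS | VC []
  [1] addr=0x54 blk=21 s=1: MISS | VC []
  [2] addr=0x44 blk=17 s=1: MISS | VC [21]
  [3] addr=0x73 blk=28 s=0: L1-HIT | VC [21]
  [4] addr=0x23 blk=8 s=0: MISS | VC [21, 28]
  [5] addr=0x20 blk=8 s=0: L1-HIT | VC [21, 28]
  [6] addr=0x65 blk=25 s=1: MISS | VC [21, 28, 17]
  [7] addr=0x22 blk=8 s=0: L1-HIT | VC [21, 28, 17]
  [8] addr=0x54 blk=21 s=1: VC-HIT | VC [25, 28, 17]
  [9] addr=0x55 blk=21 s=1: L1-HIT | VC [25, 28, 17]
  [10] addr=0x10 blk=4 s=0: MISS | VC [25, 28, 17, 8]
  [11] addr=0x23 blk=8 s=0: VC-HIT | VC [25, 28, 17, 4]
  [12] addr=0x13 blk=4 s=0: VC-HIT | VC [25, 28, 17, 8]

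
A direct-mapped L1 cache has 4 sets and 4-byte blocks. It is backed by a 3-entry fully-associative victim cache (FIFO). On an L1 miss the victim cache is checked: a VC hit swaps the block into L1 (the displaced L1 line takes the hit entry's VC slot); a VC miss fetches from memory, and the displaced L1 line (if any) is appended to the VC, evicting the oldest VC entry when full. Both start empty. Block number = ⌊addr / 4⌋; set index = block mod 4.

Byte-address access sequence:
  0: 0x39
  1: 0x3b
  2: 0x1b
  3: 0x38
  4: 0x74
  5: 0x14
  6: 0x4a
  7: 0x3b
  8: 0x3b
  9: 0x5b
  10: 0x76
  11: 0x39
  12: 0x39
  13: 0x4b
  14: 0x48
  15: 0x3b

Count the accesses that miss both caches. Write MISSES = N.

  [0] addr=0x39 blk=14 s=2: MISS | VC []
  [1] addr=0x3b blk=14 s=2: L1-HIT | VC []
  [2] addr=0x1b blk=6 s=2: MISS | VC [14]
  [3] addr=0x38 blk=14 s=2: VC-HIT | VC [6]
  [4] addr=0x74 blk=29 s=1: MISS | VC [6]
  [5] addr=0x14 blk=5 s=1: MISS | VC [6, 29]
  [6] addr=0x4a blk=18 s=2: MISS | VC [6, 29, 14]
  [7] addr=0x3b blk=14 s=2: VC-HIT | VC [6, 29, 18]
  [8] addr=0x3b blk=14 s=2: L1-HIT | VC [6, 29, 18]
  [9] addr=0x5b blk=22 s=2: MISS | VC [29, 18, 14]
  [10] addr=0x76 blk=29 s=1: VC-HIT | VC [5, 18, 14]
  [11] addr=0x39 blk=14 s=2: VC-HIT | VC [5, 18, 22]
  [12] addr=0x39 blk=14 s=2: L1-HIT | VC [5, 18, 22]
  [13] addr=0x4b blk=18 s=2: VC-HIT | VC [5, 14, 22]
  [14] addr=0x48 blk=18 s=2: L1-HIT | VC [5, 14, 22]
  [15] addr=0x3b blk=14 s=2: VC-HIT | VC [5, 18, 22]

MISSES = 6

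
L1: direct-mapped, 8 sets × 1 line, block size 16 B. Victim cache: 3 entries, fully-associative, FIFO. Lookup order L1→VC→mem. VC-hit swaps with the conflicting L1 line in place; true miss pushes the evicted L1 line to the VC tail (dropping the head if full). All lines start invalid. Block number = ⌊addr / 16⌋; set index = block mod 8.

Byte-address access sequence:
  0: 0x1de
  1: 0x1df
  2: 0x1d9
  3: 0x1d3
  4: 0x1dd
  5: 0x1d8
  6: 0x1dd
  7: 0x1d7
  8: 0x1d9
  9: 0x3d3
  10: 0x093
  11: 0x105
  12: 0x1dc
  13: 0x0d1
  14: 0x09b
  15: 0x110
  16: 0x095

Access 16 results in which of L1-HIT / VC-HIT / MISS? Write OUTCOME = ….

OUTCOME = VC-HIT

0: 0x1de (blk 29, set 5) → MISS  vc=[]
1: 0x1df (blk 29, set 5) → L1-HIT  vc=[]
2: 0x1d9 (blk 29, set 5) → L1-HIT  vc=[]
3: 0x1d3 (blk 29, set 5) → L1-HIT  vc=[]
4: 0x1dd (blk 29, set 5) → L1-HIT  vc=[]
5: 0x1d8 (blk 29, set 5) → L1-HIT  vc=[]
6: 0x1dd (blk 29, set 5) → L1-HIT  vc=[]
7: 0x1d7 (blk 29, set 5) → L1-HIT  vc=[]
8: 0x1d9 (blk 29, set 5) → L1-HIT  vc=[]
9: 0x3d3 (blk 61, set 5) → MISS  vc=[29]
10: 0x93 (blk 9, set 1) → MISS  vc=[29]
11: 0x105 (blk 16, set 0) → MISS  vc=[29]
12: 0x1dc (blk 29, set 5) → VC-HIT  vc=[61]
13: 0xd1 (blk 13, set 5) → MISS  vc=[61, 29]
14: 0x9b (blk 9, set 1) → L1-HIT  vc=[61, 29]
15: 0x110 (blk 17, set 1) → MISS  vc=[61, 29, 9]
16: 0x95 (blk 9, set 1) → VC-HIT  vc=[61, 29, 17]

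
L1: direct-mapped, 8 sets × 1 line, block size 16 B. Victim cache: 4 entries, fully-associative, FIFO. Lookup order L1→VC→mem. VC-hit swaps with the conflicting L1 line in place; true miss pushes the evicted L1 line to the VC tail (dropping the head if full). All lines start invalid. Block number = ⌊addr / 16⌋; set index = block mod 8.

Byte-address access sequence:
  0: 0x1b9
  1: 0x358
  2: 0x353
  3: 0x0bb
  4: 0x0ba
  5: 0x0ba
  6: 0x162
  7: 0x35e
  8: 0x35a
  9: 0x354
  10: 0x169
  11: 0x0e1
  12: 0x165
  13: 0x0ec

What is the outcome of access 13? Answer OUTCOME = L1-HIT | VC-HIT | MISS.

#0 0x1b9→b27/s3 MISS; vc=[]
#1 0x358→b53/s5 MISS; vc=[]
#2 0x353→b53/s5 L1-HIT; vc=[]
#3 0xbb→b11/s3 MISS; vc=[27]
#4 0xba→b11/s3 L1-HIT; vc=[27]
#5 0xba→b11/s3 L1-HIT; vc=[27]
#6 0x162→b22/s6 MISS; vc=[27]
#7 0x35e→b53/s5 L1-HIT; vc=[27]
#8 0x35a→b53/s5 L1-HIT; vc=[27]
#9 0x354→b53/s5 L1-HIT; vc=[27]
#10 0x169→b22/s6 L1-HIT; vc=[27]
#11 0xe1→b14/s6 MISS; vc=[27,22]
#12 0x165→b22/s6 VC-HIT; vc=[27,14]
#13 0xec→b14/s6 VC-HIT; vc=[27,22]

OUTCOME = VC-HIT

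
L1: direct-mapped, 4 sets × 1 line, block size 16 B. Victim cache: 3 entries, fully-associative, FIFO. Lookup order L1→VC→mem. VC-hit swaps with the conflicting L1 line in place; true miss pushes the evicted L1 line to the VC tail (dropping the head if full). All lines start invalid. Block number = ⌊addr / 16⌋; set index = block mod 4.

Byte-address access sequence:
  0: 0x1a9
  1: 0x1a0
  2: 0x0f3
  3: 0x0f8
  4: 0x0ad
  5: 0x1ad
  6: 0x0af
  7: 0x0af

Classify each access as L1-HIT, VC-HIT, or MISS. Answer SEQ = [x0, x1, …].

  [0] addr=0x1a9 blk=26 s=2: MISS | VC []
  [1] addr=0x1a0 blk=26 s=2: L1-HIT | VC []
  [2] addr=0xf3 blk=15 s=3: MISS | VC []
  [3] addr=0xf8 blk=15 s=3: L1-HIT | VC []
  [4] addr=0xad blk=10 s=2: MISS | VC [26]
  [5] addr=0x1ad blk=26 s=2: VC-HIT | VC [10]
  [6] addr=0xaf blk=10 s=2: VC-HIT | VC [26]
  [7] addr=0xaf blk=10 s=2: L1-HIT | VC [26]

SEQ = [MISS, L1-HIT, MISS, L1-HIT, MISS, VC-HIT, VC-HIT, L1-HIT]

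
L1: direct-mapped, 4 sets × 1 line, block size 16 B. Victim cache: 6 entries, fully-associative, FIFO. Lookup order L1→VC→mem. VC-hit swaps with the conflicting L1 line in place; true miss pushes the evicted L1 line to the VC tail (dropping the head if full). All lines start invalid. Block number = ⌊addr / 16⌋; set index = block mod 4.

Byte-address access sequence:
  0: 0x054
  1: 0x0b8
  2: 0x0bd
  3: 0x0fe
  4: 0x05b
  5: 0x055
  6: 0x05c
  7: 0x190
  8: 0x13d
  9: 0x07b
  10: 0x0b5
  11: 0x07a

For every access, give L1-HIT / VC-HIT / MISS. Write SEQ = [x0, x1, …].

0: 0x54 (blk 5, set 1) → MISS  vc=[]
1: 0xb8 (blk 11, set 3) → MISS  vc=[]
2: 0xbd (blk 11, set 3) → L1-HIT  vc=[]
3: 0xfe (blk 15, set 3) → MISS  vc=[11]
4: 0x5b (blk 5, set 1) → L1-HIT  vc=[11]
5: 0x55 (blk 5, set 1) → L1-HIT  vc=[11]
6: 0x5c (blk 5, set 1) → L1-HIT  vc=[11]
7: 0x190 (blk 25, set 1) → MISS  vc=[11, 5]
8: 0x13d (blk 19, set 3) → MISS  vc=[11, 5, 15]
9: 0x7b (blk 7, set 3) → MISS  vc=[11, 5, 15, 19]
10: 0xb5 (blk 11, set 3) → VC-HIT  vc=[7, 5, 15, 19]
11: 0x7a (blk 7, set 3) → VC-HIT  vc=[11, 5, 15, 19]

SEQ = [MISS, MISS, L1-HIT, MISS, L1-HIT, L1-HIT, L1-HIT, MISS, MISS, MISS, VC-HIT, VC-HIT]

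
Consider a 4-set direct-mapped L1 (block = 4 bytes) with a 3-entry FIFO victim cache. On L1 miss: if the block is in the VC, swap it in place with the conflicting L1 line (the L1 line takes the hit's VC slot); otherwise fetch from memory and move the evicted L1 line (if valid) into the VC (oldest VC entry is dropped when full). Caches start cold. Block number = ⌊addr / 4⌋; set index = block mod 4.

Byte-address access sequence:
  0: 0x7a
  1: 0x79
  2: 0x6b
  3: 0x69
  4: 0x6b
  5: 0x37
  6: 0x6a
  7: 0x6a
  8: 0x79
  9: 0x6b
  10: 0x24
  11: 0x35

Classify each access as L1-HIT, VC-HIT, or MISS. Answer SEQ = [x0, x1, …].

SEQ = [MISS, L1-HIT, MISS, L1-HIT, L1-HIT, MISS, L1-HIT, L1-HIT, VC-HIT, VC-HIT, MISS, VC-HIT]

#0 0x7a→b30/s2 MISS; vc=[]
#1 0x79→b30/s2 L1-HIT; vc=[]
#2 0x6b→b26/s2 MISS; vc=[30]
#3 0x69→b26/s2 L1-HIT; vc=[30]
#4 0x6b→b26/s2 L1-HIT; vc=[30]
#5 0x37→b13/s1 MISS; vc=[30]
#6 0x6a→b26/s2 L1-HIT; vc=[30]
#7 0x6a→b26/s2 L1-HIT; vc=[30]
#8 0x79→b30/s2 VC-HIT; vc=[26]
#9 0x6b→b26/s2 VC-HIT; vc=[30]
#10 0x24→b9/s1 MISS; vc=[30,13]
#11 0x35→b13/s1 VC-HIT; vc=[30,9]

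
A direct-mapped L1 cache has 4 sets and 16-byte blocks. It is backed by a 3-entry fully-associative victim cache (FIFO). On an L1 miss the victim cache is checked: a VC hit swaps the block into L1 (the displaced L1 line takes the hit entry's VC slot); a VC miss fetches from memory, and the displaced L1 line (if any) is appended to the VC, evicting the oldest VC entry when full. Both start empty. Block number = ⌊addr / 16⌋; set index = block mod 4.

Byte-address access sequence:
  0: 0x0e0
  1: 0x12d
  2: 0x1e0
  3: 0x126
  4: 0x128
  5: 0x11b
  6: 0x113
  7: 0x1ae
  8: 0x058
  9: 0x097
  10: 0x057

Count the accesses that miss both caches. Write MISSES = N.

  [0] addr=0xe0 blk=14 s=2: MISS | VC []
  [1] addr=0x12d blk=18 s=2: MISS | VC [14]
  [2] addr=0x1e0 blk=30 s=2: MISS | VC [14, 18]
  [3] addr=0x126 blk=18 s=2: VC-HIT | VC [14, 30]
  [4] addr=0x128 blk=18 s=2: L1-HIT | VC [14, 30]
  [5] addr=0x11b blk=17 s=1: MISS | VC [14, 30]
  [6] addr=0x113 blk=17 s=1: L1-HIT | VC [14, 30]
  [7] addr=0x1ae blk=26 s=2: MISS | VC [14, 30, 18]
  [8] addr=0x58 blk=5 s=1: MISS | VC [30, 18, 17]
  [9] addr=0x97 blk=9 s=1: MISS | VC [18, 17, 5]
  [10] addr=0x57 blk=5 s=1: VC-HIT | VC [18, 17, 9]

MISSES = 7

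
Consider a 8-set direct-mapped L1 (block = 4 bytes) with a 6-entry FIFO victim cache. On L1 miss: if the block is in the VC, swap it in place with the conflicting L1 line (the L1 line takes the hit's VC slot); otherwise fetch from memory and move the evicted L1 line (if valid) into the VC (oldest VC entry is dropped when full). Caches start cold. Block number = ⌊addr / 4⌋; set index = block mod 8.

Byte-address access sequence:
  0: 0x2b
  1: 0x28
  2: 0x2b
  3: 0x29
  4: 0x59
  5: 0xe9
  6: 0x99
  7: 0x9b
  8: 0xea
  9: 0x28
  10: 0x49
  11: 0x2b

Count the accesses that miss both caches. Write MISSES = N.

MISSES = 5

  [0] addr=0x2b blk=10 s=2: MISS | VC []
  [1] addr=0x28 blk=10 s=2: L1-HIT | VC []
  [2] addr=0x2b blk=10 s=2: L1-HIT | VC []
  [3] addr=0x29 blk=10 s=2: L1-HIT | VC []
  [4] addr=0x59 blk=22 s=6: MISS | VC []
  [5] addr=0xe9 blk=58 s=2: MISS | VC [10]
  [6] addr=0x99 blk=38 s=6: MISS | VC [10, 22]
  [7] addr=0x9b blk=38 s=6: L1-HIT | VC [10, 22]
  [8] addr=0xea blk=58 s=2: L1-HIT | VC [10, 22]
  [9] addr=0x28 blk=10 s=2: VC-HIT | VC [58, 22]
  [10] addr=0x49 blk=18 s=2: MISS | VC [58, 22, 10]
  [11] addr=0x2b blk=10 s=2: VC-HIT | VC [58, 22, 18]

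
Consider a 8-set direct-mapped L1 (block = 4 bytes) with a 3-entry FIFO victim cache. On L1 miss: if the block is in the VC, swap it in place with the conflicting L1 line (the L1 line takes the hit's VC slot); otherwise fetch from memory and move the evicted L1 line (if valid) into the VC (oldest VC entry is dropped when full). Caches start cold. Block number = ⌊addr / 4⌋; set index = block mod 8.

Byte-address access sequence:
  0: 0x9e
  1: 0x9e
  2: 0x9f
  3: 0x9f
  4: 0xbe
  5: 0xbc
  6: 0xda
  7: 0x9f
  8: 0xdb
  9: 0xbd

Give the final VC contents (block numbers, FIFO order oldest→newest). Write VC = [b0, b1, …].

0: 0x9e (blk 39, set 7) → MISS  vc=[]
1: 0x9e (blk 39, set 7) → L1-HIT  vc=[]
2: 0x9f (blk 39, set 7) → L1-HIT  vc=[]
3: 0x9f (blk 39, set 7) → L1-HIT  vc=[]
4: 0xbe (blk 47, set 7) → MISS  vc=[39]
5: 0xbc (blk 47, set 7) → L1-HIT  vc=[39]
6: 0xda (blk 54, set 6) → MISS  vc=[39]
7: 0x9f (blk 39, set 7) → VC-HIT  vc=[47]
8: 0xdb (blk 54, set 6) → L1-HIT  vc=[47]
9: 0xbd (blk 47, set 7) → VC-HIT  vc=[39]

VC = [39]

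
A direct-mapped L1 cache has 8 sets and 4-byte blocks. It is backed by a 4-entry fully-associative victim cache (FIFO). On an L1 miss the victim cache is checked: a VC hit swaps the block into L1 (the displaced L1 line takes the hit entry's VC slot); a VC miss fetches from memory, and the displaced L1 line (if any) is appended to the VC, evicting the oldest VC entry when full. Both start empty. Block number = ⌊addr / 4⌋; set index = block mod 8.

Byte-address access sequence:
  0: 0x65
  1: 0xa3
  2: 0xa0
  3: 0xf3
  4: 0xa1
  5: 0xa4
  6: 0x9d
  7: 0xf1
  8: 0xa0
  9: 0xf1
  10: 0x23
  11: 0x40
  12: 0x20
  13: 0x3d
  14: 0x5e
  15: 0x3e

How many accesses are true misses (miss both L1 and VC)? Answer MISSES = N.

0: 0x65 (blk 25, set 1) → MISS  vc=[]
1: 0xa3 (blk 40, set 0) → MISS  vc=[]
2: 0xa0 (blk 40, set 0) → L1-HIT  vc=[]
3: 0xf3 (blk 60, set 4) → MISS  vc=[]
4: 0xa1 (blk 40, set 0) → L1-HIT  vc=[]
5: 0xa4 (blk 41, set 1) → MISS  vc=[25]
6: 0x9d (blk 39, set 7) → MISS  vc=[25]
7: 0xf1 (blk 60, set 4) → L1-HIT  vc=[25]
8: 0xa0 (blk 40, set 0) → L1-HIT  vc=[25]
9: 0xf1 (blk 60, set 4) → L1-HIT  vc=[25]
10: 0x23 (blk 8, set 0) → MISS  vc=[25, 40]
11: 0x40 (blk 16, set 0) → MISS  vc=[25, 40, 8]
12: 0x20 (blk 8, set 0) → VC-HIT  vc=[25, 40, 16]
13: 0x3d (blk 15, set 7) → MISS  vc=[25, 40, 16, 39]
14: 0x5e (blk 23, set 7) → MISS  vc=[40, 16, 39, 15]
15: 0x3e (blk 15, set 7) → VC-HIT  vc=[40, 16, 39, 23]

MISSES = 9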